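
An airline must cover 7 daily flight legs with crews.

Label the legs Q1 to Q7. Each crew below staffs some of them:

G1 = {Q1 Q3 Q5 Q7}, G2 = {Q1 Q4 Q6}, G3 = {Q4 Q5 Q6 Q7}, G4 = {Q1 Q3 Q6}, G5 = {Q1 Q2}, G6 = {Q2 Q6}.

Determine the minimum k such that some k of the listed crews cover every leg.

3

G1 and G2 and G5 together: G1 ∪ G2 ∪ G5 = {Q1, Q2, Q3, Q4, Q5, Q6, Q7} — every leg is covered.
No 2 of the 6 crews cover everything (all 15 combinations miss at least one leg), so 3 is optimal.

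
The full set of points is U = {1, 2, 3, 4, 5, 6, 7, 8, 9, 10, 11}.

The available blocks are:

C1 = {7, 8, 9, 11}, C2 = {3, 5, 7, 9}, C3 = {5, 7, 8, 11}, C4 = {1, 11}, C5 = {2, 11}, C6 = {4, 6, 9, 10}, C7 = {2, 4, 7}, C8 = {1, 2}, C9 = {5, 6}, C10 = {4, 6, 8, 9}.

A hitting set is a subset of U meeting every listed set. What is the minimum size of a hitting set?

H = {2, 5, 9, 11} meets every block (each contains at least one member of H), and |H| = 4.
No choice of 3 points meets every block, so 4 is the minimum.

4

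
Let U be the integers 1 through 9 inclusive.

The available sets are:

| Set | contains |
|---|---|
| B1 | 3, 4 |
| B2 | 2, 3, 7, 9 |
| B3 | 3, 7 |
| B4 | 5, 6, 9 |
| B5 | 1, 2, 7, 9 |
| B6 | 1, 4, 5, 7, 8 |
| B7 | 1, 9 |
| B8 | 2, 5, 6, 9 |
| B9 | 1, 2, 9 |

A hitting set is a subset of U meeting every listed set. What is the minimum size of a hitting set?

3

H = {4, 7, 9} meets every set (each contains at least one member of H), and |H| = 3.
No choice of 2 items meets every set, so 3 is the minimum.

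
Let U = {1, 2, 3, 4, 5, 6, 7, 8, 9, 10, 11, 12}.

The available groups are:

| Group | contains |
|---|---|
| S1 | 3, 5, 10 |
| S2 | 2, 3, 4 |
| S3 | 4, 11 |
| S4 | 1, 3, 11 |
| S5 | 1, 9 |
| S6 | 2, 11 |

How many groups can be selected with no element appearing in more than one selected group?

S1, S3, S5 are pairwise disjoint (S1={3,5,10}; S3={4,11}; S5={1,9}).
Every remaining group overlaps one of these, and no 4 of the listed groups are pairwise disjoint, so 3 is the maximum.

3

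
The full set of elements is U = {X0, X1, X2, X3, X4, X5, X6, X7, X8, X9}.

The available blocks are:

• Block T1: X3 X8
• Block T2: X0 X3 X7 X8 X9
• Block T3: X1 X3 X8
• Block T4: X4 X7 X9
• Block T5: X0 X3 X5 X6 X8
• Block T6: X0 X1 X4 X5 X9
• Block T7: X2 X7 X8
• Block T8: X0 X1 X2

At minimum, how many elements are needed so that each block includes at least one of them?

H = {X2, X8, X9} meets every block (each contains at least one member of H), and |H| = 3.
The blocks T1, T4, T8 are pairwise disjoint, so any hitting set needs a separate element for each — at least 3. Hence 3 is optimal.

3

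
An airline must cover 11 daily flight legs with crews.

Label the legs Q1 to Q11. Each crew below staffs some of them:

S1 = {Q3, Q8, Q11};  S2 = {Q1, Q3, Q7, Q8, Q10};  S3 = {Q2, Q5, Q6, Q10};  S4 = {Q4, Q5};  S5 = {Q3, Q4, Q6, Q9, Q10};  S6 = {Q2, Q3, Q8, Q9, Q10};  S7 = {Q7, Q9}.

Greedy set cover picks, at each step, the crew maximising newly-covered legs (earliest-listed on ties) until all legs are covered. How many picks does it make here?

Greedy: pick S2 (covers 5 new) → pick S3 (covers 3 new) → pick S5 (covers 2 new) → pick S1 (covers 1 new). Total picks: 4.

4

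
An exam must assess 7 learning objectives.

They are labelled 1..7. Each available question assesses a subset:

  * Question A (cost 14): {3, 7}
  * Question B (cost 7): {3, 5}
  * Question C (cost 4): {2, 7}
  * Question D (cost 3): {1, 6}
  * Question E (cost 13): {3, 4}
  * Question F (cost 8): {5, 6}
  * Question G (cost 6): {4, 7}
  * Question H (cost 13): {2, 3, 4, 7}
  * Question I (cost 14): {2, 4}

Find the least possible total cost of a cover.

20

B, C, D, G together cover every objective (B ∪ C ∪ D ∪ G = {1, 2, 3, 4, 5, 6, 7}); total cost 7 + 4 + 3 + 6 = 20.
No covering selection has total cost below 20.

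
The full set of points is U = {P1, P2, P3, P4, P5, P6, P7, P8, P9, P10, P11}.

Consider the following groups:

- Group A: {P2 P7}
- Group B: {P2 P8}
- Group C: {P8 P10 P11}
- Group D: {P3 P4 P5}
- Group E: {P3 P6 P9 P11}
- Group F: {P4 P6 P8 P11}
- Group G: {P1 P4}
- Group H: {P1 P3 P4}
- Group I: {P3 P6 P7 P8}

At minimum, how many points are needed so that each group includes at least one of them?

4

The 4 points {P4, P7, P8, P9} hit every group.
No choice of 3 points meets every group, so 4 is the minimum.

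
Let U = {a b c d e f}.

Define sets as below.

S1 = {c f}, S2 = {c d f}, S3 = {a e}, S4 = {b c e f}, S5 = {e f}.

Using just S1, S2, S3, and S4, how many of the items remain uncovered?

Union of S1, S2, S3, S4 = {a, b, c, d, e, f} — that's every item, so 0 are uncovered.

0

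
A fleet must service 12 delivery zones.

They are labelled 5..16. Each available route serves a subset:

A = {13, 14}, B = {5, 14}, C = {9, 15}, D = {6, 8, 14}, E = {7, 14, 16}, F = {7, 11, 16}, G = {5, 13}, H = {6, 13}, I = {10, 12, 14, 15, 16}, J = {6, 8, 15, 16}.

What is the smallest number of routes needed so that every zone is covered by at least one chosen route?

5

C and F and G and I and J together: C ∪ F ∪ G ∪ I ∪ J = {5, 6, 7, 8, 9, 10, 11, 12, 13, 14, 15, 16} — every zone is covered.
Only I contains 10, so I is forced; the remaining 7 zones need at least 4 more routes (each remaining route adds at most 2) — so at least 5 routes are needed, and 5 is optimal.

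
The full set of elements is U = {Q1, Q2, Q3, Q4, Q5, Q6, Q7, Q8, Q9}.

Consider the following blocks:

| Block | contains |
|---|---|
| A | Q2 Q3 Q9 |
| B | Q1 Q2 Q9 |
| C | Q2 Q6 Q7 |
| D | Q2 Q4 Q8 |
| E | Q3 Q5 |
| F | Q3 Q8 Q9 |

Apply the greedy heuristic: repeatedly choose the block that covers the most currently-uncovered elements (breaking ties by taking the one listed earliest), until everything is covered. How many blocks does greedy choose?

Greedy: pick A (covers 3 new) → pick C (covers 2 new) → pick D (covers 2 new) → pick B (covers 1 new) → pick E (covers 1 new). Total picks: 5.
(The true minimum cover uses only 4 blocks, so greedy is not optimal here.)

5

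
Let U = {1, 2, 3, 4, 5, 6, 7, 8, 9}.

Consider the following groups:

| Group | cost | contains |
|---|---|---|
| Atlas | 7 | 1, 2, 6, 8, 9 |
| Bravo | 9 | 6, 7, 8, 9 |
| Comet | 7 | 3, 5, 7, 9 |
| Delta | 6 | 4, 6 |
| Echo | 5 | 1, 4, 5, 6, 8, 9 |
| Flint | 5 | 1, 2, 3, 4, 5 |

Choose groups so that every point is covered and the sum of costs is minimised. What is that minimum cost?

14

Bravo, Flint together cover every point (Bravo ∪ Flint = {1, 2, 3, 4, 5, 6, 7, 8, 9}); total cost 9 + 5 = 14.
The greedy pick Echo, Flint, Comet costs 17; no covering selection beats 14.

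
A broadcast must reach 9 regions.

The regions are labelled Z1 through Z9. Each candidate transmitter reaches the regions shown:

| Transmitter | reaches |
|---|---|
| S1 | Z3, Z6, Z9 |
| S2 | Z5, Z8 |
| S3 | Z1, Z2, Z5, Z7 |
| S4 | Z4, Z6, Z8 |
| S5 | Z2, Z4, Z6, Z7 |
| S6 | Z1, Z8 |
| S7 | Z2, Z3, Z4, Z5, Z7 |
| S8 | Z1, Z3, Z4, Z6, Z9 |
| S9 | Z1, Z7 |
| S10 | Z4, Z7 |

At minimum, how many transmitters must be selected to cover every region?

3

S1 and S6 and S7 together: S1 ∪ S6 ∪ S7 = {Z1, Z2, Z3, Z4, Z5, Z6, Z7, Z8, Z9} — every region is covered.
No 2 of the 10 transmitters cover everything (all 45 combinations miss at least one region), so 3 is optimal.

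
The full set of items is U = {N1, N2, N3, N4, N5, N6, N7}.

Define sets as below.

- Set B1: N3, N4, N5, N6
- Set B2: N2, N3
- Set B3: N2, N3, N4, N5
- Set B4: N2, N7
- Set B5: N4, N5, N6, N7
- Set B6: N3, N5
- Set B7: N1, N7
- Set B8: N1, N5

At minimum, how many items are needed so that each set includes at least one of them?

3

H = {N1, N2, N5} meets every set (each contains at least one member of H), and |H| = 3.
No choice of 2 items meets every set, so 3 is the minimum.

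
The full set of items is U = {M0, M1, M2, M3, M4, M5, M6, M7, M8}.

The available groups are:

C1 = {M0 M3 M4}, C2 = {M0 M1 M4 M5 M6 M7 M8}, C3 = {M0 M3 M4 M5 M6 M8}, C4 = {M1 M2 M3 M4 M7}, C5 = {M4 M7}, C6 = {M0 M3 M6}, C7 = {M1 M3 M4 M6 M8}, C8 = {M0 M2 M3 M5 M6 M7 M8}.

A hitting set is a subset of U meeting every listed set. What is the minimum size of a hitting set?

2

The 2 items {M3, M4} hit every group.
The groups C5, C6 are pairwise disjoint, so any hitting set needs a separate item for each — at least 2. Hence 2 is optimal.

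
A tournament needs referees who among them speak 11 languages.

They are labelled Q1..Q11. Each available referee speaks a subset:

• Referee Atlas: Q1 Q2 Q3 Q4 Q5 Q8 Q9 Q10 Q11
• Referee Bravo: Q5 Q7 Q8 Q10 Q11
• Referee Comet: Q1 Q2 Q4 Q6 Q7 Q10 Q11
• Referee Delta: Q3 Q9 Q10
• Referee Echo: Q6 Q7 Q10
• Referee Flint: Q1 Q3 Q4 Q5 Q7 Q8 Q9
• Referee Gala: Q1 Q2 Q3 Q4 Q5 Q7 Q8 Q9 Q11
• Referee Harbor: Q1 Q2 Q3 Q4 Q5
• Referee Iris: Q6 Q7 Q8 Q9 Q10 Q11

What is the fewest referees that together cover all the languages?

2

Comet and Gala together: Comet ∪ Gala = {Q1, Q2, Q3, Q4, Q5, Q6, Q7, Q8, Q9, Q10, Q11} — every language is covered.
No single referee has all 11 languages (the largest, Atlas, has 9), so 2 is optimal.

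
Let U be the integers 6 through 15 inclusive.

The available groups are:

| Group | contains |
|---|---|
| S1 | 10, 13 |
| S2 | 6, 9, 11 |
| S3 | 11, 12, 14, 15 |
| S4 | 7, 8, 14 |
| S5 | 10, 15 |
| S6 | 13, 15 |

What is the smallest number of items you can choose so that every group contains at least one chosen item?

4

Take H = {8, 9, 13, 15}. Each listed group contains at least one of these, so H is a hitting set of size 4.
No choice of 3 items meets every group, so 4 is the minimum.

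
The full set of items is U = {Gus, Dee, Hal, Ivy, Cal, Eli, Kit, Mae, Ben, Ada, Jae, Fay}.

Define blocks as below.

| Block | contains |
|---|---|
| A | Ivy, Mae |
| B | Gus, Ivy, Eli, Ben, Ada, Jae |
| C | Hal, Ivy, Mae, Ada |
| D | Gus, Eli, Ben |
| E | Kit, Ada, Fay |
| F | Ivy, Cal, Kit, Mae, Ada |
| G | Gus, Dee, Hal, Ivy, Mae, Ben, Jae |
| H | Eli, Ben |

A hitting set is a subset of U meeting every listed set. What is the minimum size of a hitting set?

3

The 3 items {Mae, Ben, Fay} hit every block.
The blocks A, D, E are pairwise disjoint, so any hitting set needs a separate item for each — at least 3. Hence 3 is optimal.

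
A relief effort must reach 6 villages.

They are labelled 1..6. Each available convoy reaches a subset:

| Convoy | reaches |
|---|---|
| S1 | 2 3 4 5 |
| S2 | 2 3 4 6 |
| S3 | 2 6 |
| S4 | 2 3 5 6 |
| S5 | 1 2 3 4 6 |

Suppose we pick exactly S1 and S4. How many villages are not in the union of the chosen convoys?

Union of S1, S4 = {2, 3, 4, 5, 6}.
Not covered: 1 — 1 village.

1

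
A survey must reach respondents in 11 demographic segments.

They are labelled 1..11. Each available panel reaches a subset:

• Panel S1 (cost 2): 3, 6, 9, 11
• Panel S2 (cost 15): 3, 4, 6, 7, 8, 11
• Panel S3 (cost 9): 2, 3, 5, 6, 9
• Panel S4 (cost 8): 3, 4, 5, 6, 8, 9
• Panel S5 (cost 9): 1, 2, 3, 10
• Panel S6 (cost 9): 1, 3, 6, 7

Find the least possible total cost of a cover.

S1, S4, S5, S6 together cover every segment (S1 ∪ S4 ∪ S5 ∪ S6 = {1, 2, 3, 4, 5, 6, 7, 8, 9, 10, 11}); total cost 2 + 8 + 9 + 9 = 28.
No covering selection has total cost below 28.

28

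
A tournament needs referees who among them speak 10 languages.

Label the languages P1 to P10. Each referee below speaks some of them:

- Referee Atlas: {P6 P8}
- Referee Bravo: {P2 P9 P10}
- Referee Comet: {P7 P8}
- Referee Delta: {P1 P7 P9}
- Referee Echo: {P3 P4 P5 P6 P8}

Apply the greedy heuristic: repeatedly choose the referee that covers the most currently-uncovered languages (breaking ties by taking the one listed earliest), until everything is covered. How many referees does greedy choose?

3

Greedy: pick Echo (covers 5 new) → pick Bravo (covers 3 new) → pick Delta (covers 2 new). Total picks: 3.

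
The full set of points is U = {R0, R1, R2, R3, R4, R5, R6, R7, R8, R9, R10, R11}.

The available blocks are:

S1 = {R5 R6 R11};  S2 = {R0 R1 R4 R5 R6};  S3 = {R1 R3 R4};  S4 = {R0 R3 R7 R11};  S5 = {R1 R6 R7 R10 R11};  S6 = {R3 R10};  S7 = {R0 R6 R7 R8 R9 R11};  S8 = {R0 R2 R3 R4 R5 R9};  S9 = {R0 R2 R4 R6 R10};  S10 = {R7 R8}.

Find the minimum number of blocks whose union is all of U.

3

S5, S8, and S10 cover everything between them: the union {R0, R1, R2, R3, R4, R5, R6, R7, R8, R9, R10, R11} is all of U.
No 2 of the 10 blocks cover everything (all 45 combinations miss at least one point), so 3 is optimal.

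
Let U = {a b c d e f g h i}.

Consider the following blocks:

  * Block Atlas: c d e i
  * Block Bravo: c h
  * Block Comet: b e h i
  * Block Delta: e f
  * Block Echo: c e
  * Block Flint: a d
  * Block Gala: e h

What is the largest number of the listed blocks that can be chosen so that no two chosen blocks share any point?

Bravo, Delta, Flint are pairwise disjoint (Bravo={c,h}; Delta={e,f}; Flint={a,d}).
Every remaining block overlaps one of these, and no 4 of the listed blocks are pairwise disjoint, so 3 is the maximum.

3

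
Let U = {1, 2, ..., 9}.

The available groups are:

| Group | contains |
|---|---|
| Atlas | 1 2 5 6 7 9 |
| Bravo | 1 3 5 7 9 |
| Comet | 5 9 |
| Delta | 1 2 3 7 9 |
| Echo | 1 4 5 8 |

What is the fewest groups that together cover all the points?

Take {Atlas, Bravo, Echo}. Their union is {1, 2, 3, 4, 5, 6, 7, 8, 9}, which is all 9 points.
Only Echo contains 4, so Echo is forced; the remaining 5 points need at least 2 more groups (each remaining group adds at most 4) — so at least 3 groups are needed, and 3 is optimal.

3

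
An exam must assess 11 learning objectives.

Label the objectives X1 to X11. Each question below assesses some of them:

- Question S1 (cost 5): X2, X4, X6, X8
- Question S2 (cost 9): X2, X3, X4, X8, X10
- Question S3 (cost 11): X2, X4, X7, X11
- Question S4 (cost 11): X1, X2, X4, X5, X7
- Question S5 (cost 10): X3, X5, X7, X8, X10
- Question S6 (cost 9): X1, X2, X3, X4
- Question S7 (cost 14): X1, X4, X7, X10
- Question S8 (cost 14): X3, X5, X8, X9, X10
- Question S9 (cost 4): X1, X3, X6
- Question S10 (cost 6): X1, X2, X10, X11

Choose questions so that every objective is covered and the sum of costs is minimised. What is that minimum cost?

29

S3, S8, S9 together cover every objective (S3 ∪ S8 ∪ S9 = {X1, X2, X3, X4, X5, X6, X7, X8, X9, X10, X11}); total cost 11 + 14 + 4 = 29.
The greedy pick S1, S9, S10, S5, S8 costs 39; no covering selection beats 29.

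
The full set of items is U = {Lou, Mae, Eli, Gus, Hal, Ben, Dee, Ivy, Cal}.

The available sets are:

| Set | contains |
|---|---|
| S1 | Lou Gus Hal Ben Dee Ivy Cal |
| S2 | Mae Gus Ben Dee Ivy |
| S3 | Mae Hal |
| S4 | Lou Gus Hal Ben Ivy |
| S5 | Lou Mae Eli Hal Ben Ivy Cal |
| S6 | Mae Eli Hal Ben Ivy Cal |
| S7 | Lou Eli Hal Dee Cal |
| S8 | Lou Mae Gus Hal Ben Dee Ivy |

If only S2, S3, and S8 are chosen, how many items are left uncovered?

2

Union of S2, S3, S8 = {Lou, Mae, Gus, Hal, Ben, Dee, Ivy}.
Not covered: Eli, Cal — 2 items.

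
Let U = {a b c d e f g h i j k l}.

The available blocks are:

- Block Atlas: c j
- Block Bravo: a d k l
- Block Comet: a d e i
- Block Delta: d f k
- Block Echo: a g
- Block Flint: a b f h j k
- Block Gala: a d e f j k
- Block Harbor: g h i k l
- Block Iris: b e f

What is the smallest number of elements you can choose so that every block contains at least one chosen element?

The 4 elements {a, c, f, l} hit every block.
No choice of 3 elements meets every block, so 4 is the minimum.

4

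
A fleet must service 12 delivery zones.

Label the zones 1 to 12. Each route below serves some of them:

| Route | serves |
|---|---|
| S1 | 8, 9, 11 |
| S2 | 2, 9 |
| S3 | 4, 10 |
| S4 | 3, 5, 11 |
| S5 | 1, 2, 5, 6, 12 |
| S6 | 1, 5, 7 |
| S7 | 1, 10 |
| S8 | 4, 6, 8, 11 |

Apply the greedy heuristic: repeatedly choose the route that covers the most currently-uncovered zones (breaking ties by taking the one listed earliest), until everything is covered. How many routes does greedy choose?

5

Greedy: pick S5 (covers 5 new) → pick S1 (covers 3 new) → pick S3 (covers 2 new) → pick S4 (covers 1 new) → pick S6 (covers 1 new). Total picks: 5.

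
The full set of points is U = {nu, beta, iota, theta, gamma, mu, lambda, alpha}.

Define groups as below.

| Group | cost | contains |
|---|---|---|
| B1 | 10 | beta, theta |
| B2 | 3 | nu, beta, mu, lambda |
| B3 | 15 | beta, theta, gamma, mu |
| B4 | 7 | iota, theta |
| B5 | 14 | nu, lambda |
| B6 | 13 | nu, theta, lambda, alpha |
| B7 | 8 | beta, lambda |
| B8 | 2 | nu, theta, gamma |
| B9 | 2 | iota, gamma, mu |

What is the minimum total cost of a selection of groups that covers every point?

18

B2, B6, B9 together cover every point (B2 ∪ B6 ∪ B9 = {nu, beta, iota, theta, gamma, mu, lambda, alpha}); total cost 3 + 13 + 2 = 18.
The greedy pick B8, B2, B9, B6 costs 20; no covering selection beats 18.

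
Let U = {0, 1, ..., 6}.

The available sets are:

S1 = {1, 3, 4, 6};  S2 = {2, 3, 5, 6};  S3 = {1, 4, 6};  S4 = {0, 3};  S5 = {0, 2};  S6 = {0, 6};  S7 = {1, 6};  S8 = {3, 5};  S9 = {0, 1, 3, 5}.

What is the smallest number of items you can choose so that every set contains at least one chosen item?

The 3 items {2, 3, 6} hit every set.
The sets S3, S5, S8 are pairwise disjoint, so any hitting set needs a separate item for each — at least 3. Hence 3 is optimal.

3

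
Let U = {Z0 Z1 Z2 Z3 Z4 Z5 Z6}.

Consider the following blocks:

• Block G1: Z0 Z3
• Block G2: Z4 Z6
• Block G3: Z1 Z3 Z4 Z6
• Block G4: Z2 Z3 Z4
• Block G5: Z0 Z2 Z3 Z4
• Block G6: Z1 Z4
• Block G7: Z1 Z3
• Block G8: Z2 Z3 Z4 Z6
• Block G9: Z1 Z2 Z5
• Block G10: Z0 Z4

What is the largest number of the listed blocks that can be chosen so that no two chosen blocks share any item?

G1, G2, G9 are pairwise disjoint (G1={Z0,Z3}; G2={Z4,Z6}; G9={Z1,Z2,Z5}).
Every remaining block overlaps one of these, and no 4 of the listed blocks are pairwise disjoint, so 3 is the maximum.

3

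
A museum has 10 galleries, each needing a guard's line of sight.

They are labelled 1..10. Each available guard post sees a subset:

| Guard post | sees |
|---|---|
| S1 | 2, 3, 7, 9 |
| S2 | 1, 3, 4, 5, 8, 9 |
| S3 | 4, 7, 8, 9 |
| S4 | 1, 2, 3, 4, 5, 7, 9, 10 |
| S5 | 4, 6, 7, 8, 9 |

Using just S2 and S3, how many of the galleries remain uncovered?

3

Union of S2, S3 = {1, 3, 4, 5, 7, 8, 9}.
Not covered: 2, 6, 10 — 3 galleries.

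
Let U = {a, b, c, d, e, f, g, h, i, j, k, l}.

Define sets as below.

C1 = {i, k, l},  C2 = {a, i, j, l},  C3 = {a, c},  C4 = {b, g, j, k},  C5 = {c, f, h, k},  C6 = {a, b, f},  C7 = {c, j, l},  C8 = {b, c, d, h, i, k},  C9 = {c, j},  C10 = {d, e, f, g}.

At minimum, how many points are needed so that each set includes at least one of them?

4

The 4 points {a, c, g, k} hit every set.
No choice of 3 points meets every set, so 4 is the minimum.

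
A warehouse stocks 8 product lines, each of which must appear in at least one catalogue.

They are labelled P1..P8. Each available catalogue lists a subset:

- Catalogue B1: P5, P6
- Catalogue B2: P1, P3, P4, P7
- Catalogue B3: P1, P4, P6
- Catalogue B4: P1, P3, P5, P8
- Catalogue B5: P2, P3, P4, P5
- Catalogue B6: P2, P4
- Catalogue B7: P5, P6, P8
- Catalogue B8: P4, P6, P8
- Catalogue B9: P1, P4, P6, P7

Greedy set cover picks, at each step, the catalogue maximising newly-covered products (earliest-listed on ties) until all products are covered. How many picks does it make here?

3

Greedy: pick B2 (covers 4 new) → pick B7 (covers 3 new) → pick B5 (covers 1 new). Total picks: 3.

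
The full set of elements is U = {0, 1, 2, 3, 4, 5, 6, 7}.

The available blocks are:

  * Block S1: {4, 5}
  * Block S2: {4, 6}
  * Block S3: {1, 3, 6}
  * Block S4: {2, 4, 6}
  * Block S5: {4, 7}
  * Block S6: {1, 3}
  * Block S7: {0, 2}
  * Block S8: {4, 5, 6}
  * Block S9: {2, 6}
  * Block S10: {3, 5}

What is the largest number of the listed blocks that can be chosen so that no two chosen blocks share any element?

3

S5, S9, S10 are pairwise disjoint (S5={4,7}; S9={2,6}; S10={3,5}).
Every remaining block overlaps one of these, and no 4 of the listed blocks are pairwise disjoint, so 3 is the maximum.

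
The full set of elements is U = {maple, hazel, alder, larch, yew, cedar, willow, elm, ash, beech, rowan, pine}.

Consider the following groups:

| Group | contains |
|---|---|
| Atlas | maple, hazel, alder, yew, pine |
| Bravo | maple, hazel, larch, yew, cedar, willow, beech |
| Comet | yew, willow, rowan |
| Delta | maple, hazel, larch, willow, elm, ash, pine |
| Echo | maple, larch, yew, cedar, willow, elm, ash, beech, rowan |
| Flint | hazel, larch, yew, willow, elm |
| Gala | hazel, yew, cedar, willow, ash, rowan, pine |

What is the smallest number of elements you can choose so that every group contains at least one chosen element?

The 2 elements {maple, willow} hit every group.
No single element lies in every group, so at least 2 are needed and 2 is optimal.

2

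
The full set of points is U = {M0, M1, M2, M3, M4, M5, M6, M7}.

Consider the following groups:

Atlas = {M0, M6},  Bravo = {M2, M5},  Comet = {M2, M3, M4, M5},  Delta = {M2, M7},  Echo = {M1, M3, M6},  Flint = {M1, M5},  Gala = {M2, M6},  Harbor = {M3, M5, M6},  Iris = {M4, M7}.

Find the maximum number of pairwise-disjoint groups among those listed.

3

Atlas, Flint, Iris are pairwise disjoint (Atlas={M0,M6}; Flint={M1,M5}; Iris={M4,M7}).
Every remaining group overlaps one of these, and no 4 of the listed groups are pairwise disjoint, so 3 is the maximum.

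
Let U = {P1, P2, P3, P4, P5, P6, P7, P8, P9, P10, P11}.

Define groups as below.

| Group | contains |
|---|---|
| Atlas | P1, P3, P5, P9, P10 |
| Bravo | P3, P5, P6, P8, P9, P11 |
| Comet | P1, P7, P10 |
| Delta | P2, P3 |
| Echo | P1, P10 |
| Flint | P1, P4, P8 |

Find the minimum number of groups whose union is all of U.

4

Bravo, Comet, Delta, and Flint cover everything between them: the union {P1, P2, P3, P4, P5, P6, P7, P8, P9, P10, P11} is all of U.
No 3 of the 6 groups cover everything (all 20 combinations miss at least one element), so 4 is optimal.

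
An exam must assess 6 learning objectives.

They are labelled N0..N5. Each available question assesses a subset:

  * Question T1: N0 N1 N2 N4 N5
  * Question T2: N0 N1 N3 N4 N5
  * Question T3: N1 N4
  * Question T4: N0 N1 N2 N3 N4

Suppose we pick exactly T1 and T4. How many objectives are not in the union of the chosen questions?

Union of T1, T4 = {N0, N1, N2, N3, N4, N5} — that's every objective, so 0 are uncovered.

0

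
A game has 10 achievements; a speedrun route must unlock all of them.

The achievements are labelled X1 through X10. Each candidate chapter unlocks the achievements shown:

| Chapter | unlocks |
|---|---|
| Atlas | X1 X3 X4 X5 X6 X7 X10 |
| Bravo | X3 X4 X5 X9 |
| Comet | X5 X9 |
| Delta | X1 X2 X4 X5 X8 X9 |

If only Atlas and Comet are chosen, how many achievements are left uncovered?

Union of Atlas, Comet = {X1, X3, X4, X5, X6, X7, X9, X10}.
Not covered: X2, X8 — 2 achievements.

2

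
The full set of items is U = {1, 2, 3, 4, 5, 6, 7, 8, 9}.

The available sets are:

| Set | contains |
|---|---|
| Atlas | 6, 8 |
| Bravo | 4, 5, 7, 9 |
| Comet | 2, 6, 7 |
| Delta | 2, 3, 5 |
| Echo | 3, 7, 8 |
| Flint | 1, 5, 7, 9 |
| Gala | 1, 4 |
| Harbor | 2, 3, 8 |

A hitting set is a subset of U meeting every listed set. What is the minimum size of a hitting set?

4

H = {4, 5, 6, 8} meets every set (each contains at least one member of H), and |H| = 4.
No choice of 3 items meets every set, so 4 is the minimum.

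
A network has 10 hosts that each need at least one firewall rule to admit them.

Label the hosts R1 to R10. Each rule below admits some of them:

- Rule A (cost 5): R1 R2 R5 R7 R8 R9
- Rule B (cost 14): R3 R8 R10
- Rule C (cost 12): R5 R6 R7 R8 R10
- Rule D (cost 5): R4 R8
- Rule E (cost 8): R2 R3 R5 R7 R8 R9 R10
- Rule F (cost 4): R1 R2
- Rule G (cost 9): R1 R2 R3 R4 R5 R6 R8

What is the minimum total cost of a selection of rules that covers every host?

17

E, G together cover every host (E ∪ G = {R1, R2, R3, R4, R5, R6, R7, R8, R9, R10}); total cost 8 + 9 = 17.
The greedy pick A, G, E costs 22; no covering selection beats 17.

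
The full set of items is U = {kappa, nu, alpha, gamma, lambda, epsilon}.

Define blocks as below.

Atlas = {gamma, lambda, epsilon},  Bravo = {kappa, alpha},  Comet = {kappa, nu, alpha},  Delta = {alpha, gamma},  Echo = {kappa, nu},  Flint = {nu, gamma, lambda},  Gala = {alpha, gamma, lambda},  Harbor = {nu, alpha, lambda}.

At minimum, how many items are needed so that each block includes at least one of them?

H = {nu, alpha, lambda} meets every block (each contains at least one member of H), and |H| = 3.
No choice of 2 items meets every block, so 3 is the minimum.

3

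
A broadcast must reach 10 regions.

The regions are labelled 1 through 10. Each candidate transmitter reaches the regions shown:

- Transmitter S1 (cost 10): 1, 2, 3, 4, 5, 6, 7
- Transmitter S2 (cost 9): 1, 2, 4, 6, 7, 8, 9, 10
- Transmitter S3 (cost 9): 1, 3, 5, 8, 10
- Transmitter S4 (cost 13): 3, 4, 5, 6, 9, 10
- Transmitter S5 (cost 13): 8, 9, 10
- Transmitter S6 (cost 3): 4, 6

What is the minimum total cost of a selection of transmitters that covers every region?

S2, S3 together cover every region (S2 ∪ S3 = {1, 2, 3, 4, 5, 6, 7, 8, 9, 10}); total cost 9 + 9 = 18.
No covering selection has total cost below 18.

18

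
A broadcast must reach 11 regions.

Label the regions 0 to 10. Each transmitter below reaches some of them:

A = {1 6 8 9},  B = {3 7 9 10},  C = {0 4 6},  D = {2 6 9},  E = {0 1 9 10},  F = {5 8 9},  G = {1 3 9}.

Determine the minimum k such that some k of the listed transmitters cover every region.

B and C and D and F and G together: B ∪ C ∪ D ∪ F ∪ G = {0, 1, 2, 3, 4, 5, 6, 7, 8, 9, 10} — every region is covered.
No 4 of the 7 transmitters cover everything (all 35 combinations miss at least one region), so 5 is optimal.

5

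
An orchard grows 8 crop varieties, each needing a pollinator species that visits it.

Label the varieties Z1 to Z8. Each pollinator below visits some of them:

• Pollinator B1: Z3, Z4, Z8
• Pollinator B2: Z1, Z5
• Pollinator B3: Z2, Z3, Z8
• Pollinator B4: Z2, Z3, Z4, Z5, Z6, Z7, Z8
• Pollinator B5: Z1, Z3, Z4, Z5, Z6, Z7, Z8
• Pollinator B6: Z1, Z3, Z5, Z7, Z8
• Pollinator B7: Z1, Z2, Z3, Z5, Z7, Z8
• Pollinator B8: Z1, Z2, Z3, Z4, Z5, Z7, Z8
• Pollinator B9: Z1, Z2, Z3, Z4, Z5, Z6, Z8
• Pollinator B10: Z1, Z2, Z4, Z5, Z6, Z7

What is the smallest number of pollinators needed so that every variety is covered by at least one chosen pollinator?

2

B8 and B10 together: B8 ∪ B10 = {Z1, Z2, Z3, Z4, Z5, Z6, Z7, Z8} — every variety is covered.
No single pollinator has all 8 varieties (the largest, B4, has 7), so 2 is optimal.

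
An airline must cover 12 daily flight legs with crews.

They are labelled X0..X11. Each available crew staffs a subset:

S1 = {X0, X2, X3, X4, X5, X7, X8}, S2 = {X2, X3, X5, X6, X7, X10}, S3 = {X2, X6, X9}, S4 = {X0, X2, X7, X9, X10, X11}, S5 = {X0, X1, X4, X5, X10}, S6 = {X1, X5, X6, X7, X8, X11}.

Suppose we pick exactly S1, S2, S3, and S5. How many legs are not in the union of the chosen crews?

1

Union of S1, S2, S3, S5 = {X0, X1, X2, X3, X4, X5, X6, X7, X8, X9, X10}.
Not covered: X11 — 1 leg.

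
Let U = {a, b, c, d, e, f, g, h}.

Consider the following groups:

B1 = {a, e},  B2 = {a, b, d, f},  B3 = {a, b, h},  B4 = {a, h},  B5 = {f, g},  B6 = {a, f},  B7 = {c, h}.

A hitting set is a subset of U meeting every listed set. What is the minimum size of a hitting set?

T = {a, c, g} meets every group (each contains at least one member of T), and |T| = 3.
The groups B1, B5, B7 are pairwise disjoint, so any hitting set needs a separate item for each — at least 3. Hence 3 is optimal.

3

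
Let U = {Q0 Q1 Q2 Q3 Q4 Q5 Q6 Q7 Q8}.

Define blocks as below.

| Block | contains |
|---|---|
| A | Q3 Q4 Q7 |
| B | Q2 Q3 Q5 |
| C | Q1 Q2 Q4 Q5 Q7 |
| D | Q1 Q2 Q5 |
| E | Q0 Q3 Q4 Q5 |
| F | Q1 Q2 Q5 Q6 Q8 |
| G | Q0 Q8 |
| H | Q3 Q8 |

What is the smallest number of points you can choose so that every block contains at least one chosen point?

3

Take T = {Q0, Q3, Q5}. Each listed block contains at least one of these, so T is a hitting set of size 3.
The blocks A, D, G are pairwise disjoint, so any hitting set needs a separate point for each — at least 3. Hence 3 is optimal.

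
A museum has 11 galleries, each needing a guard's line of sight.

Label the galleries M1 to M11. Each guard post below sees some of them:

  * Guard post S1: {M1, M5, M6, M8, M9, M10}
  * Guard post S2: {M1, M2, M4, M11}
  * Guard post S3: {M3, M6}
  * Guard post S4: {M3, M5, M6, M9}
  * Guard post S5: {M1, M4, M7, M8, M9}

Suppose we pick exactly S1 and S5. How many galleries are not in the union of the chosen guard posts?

3

Union of S1, S5 = {M1, M4, M5, M6, M7, M8, M9, M10}.
Not covered: M2, M3, M11 — 3 galleries.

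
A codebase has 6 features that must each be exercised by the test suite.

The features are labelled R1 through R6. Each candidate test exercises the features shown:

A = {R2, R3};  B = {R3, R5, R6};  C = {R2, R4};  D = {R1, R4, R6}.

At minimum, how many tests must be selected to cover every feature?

3

A and B and D together: A ∪ B ∪ D = {R1, R2, R3, R4, R5, R6} — every feature is covered.
Only D contains R1, so D is forced; the remaining 3 features need at least 2 more tests (each remaining test adds at most 2) — so at least 3 tests are needed, and 3 is optimal.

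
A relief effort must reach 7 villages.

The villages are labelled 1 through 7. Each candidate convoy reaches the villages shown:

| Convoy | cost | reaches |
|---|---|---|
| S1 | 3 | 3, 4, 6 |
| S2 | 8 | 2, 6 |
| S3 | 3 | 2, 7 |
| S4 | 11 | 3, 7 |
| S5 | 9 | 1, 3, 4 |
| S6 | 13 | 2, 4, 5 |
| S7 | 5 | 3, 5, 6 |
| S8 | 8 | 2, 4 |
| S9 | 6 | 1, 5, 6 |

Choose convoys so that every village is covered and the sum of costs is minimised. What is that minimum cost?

12

S1, S3, S9 together cover every village (S1 ∪ S3 ∪ S9 = {1, 2, 3, 4, 5, 6, 7}); total cost 3 + 3 + 6 = 12.
No covering selection has total cost below 12.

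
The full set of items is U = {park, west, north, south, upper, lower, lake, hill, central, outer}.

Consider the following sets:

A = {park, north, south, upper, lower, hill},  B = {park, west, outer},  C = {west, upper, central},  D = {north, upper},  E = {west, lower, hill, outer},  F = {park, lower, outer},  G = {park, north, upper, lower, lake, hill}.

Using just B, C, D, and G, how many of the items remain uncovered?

1

Union of B, C, D, G = {park, west, north, upper, lower, lake, hill, central, outer}.
Not covered: south — 1 item.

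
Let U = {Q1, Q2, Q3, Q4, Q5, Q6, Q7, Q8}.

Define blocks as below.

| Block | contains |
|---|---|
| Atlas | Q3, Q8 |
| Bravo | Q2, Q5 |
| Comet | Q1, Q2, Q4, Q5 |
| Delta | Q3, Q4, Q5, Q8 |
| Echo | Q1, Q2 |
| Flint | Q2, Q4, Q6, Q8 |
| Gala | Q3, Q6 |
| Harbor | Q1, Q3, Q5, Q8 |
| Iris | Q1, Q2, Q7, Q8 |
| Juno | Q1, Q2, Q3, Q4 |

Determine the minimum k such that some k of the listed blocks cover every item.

Comet, Gala, and Iris cover everything between them: the union {Q1, Q2, Q3, Q4, Q5, Q6, Q7, Q8} is all of U.
Only Iris contains Q7, so Iris is forced; the remaining 4 items need at least 2 more blocks (each remaining block adds at most 3) — so at least 3 blocks are needed, and 3 is optimal.

3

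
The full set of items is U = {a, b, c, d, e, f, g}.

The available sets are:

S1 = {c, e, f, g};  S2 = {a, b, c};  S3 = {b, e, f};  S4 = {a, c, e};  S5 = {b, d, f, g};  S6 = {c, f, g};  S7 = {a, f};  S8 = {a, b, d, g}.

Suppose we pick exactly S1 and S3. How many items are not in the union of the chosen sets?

Union of S1, S3 = {b, c, e, f, g}.
Not covered: a, d — 2 items.

2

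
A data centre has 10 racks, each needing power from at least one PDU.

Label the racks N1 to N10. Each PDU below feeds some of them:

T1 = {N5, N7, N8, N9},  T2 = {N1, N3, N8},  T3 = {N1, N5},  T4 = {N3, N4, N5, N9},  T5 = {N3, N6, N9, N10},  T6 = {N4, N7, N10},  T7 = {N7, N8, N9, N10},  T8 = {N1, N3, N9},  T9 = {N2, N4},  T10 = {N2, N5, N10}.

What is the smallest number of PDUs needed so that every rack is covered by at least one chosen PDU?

Take {T1, T3, T5, T9}. Their union is {N1, N2, N3, N4, N5, N6, N7, N8, N9, N10}, which is all 10 racks.
No 3 of the 10 PDUs cover everything (all 120 combinations miss at least one rack), so 4 is optimal.

4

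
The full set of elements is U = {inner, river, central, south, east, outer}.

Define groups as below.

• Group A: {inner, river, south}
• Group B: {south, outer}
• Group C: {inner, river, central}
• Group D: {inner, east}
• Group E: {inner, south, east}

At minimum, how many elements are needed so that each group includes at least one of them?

2

Take H = {inner, south}. Each listed group contains at least one of these, so H is a hitting set of size 2.
The groups B, D are pairwise disjoint, so any hitting set needs a separate element for each — at least 2. Hence 2 is optimal.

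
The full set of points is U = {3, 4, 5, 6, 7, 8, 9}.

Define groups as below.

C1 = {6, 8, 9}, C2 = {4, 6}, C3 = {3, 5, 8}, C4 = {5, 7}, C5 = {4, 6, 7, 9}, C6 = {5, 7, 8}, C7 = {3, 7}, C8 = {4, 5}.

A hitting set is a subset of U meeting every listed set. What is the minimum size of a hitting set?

3

Take H = {4, 7, 8}. Each listed group contains at least one of these, so H is a hitting set of size 3.
The groups C1, C7, C8 are pairwise disjoint, so any hitting set needs a separate point for each — at least 3. Hence 3 is optimal.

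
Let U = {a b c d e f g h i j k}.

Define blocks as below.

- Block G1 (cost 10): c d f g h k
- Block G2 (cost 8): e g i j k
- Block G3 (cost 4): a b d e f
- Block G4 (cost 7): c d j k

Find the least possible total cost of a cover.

G1, G2, G3 together cover every element (G1 ∪ G2 ∪ G3 = {a, b, c, d, e, f, g, h, i, j, k}); total cost 10 + 8 + 4 = 22.
No covering selection has total cost below 22.

22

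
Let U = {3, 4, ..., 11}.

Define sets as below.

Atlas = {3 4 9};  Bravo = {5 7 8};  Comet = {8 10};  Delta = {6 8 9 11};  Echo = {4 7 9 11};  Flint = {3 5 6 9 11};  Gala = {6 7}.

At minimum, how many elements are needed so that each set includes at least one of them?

Take H = {6, 8, 9}. Each listed set contains at least one of these, so H is a hitting set of size 3.
The sets Atlas, Comet, Gala are pairwise disjoint, so any hitting set needs a separate element for each — at least 3. Hence 3 is optimal.

3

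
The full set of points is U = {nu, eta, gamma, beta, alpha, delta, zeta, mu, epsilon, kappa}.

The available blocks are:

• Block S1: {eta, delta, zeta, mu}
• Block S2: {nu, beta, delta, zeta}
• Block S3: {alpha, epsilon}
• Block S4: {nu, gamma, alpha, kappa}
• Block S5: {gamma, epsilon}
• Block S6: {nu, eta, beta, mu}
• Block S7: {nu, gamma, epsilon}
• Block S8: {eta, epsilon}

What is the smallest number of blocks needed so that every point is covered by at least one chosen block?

Take {S1, S2, S4, S7}. Their union is {nu, eta, gamma, beta, alpha, delta, zeta, mu, epsilon, kappa}, which is all 10 points.
No 3 of the 8 blocks cover everything (all 56 combinations miss at least one point), so 4 is optimal.

4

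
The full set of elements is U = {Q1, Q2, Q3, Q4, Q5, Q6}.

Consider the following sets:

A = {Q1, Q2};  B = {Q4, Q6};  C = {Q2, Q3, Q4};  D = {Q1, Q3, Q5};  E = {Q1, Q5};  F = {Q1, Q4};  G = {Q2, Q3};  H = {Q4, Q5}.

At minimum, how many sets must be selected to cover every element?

3

B, E, and G cover everything between them: the union {Q1, Q2, Q3, Q4, Q5, Q6} is all of U.
Only B contains Q6, so B is forced; the remaining 4 elements need at least 2 more sets (each remaining set adds at most 3) — so at least 3 sets are needed, and 3 is optimal.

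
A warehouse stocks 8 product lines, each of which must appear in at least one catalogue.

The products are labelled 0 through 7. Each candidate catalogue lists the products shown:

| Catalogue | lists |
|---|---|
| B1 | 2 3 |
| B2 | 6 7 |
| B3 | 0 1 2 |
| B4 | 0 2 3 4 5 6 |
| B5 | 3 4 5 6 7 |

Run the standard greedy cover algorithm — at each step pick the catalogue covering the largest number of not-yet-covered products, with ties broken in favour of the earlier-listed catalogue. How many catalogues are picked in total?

Greedy: pick B4 (covers 6 new) → pick B2 (covers 1 new) → pick B3 (covers 1 new). Total picks: 3.
(The true minimum cover uses only 2 catalogues, so greedy is not optimal here.)

3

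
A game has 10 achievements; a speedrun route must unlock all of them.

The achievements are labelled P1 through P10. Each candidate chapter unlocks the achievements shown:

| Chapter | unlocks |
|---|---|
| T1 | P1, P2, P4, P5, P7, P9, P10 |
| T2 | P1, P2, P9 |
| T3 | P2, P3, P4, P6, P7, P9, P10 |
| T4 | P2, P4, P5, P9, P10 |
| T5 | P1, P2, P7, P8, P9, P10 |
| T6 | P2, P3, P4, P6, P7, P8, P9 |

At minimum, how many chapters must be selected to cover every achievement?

2

Take {T1, T6}. Their union is {P1, P2, P3, P4, P5, P6, P7, P8, P9, P10}, which is all 10 achievements.
No single chapter has all 10 achievements (the largest, T1, has 7), so 2 is optimal.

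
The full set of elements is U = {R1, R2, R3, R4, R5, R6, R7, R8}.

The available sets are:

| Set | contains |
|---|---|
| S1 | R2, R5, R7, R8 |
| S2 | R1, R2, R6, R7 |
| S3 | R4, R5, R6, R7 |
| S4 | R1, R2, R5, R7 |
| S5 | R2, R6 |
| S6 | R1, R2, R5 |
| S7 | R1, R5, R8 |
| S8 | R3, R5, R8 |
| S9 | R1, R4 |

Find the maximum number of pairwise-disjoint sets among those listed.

S5, S8, S9 are pairwise disjoint (S5={R2,R6}; S8={R3,R5,R8}; S9={R1,R4}).
Every remaining set overlaps one of these, and no 4 of the listed sets are pairwise disjoint, so 3 is the maximum.

3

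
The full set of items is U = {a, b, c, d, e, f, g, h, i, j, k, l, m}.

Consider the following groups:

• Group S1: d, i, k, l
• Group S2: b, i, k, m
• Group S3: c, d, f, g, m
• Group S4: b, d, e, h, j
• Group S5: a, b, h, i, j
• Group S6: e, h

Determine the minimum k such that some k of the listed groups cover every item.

4

S1 and S3 and S5 and S6 together: S1 ∪ S3 ∪ S5 ∪ S6 = {a, b, c, d, e, f, g, h, i, j, k, l, m} — every item is covered.
Only S1 contains l, so S1 is forced; the remaining 9 items need at least 3 more groups (each remaining group adds at most 4) — so at least 4 groups are needed, and 4 is optimal.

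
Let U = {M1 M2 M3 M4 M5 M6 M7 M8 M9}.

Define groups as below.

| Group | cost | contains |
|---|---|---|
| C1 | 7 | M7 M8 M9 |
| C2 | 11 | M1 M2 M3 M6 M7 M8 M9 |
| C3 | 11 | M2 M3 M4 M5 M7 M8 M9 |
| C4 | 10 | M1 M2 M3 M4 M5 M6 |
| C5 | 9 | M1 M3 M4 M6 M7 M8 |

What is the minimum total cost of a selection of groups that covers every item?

17

C1, C4 together cover every item (C1 ∪ C4 = {M1, M2, M3, M4, M5, M6, M7, M8, M9}); total cost 7 + 10 = 17.
The greedy pick C5, C3 costs 20; no covering selection beats 17.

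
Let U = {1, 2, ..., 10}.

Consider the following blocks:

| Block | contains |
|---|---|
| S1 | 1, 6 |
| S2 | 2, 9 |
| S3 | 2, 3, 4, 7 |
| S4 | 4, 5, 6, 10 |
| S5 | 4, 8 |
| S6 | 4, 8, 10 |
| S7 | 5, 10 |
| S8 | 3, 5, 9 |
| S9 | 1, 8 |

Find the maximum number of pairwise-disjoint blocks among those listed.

4

S1, S2, S5, S7 are pairwise disjoint (S1={1,6}; S2={2,9}; S5={4,8}; S7={5,10}).
Every remaining block overlaps one of these, and no 5 of the listed blocks are pairwise disjoint, so 4 is the maximum.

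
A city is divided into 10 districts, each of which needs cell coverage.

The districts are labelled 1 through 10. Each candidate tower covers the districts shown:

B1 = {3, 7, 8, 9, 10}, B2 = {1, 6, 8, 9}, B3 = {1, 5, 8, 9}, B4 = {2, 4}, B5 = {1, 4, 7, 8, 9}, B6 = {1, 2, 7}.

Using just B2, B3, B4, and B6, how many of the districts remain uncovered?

2

Union of B2, B3, B4, B6 = {1, 2, 4, 5, 6, 7, 8, 9}.
Not covered: 3, 10 — 2 districts.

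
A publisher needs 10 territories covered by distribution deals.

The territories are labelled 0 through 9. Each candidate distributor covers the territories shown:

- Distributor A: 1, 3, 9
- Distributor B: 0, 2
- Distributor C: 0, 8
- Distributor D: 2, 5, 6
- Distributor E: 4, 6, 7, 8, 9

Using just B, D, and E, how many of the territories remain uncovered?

Union of B, D, E = {0, 2, 4, 5, 6, 7, 8, 9}.
Not covered: 1, 3 — 2 territories.

2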